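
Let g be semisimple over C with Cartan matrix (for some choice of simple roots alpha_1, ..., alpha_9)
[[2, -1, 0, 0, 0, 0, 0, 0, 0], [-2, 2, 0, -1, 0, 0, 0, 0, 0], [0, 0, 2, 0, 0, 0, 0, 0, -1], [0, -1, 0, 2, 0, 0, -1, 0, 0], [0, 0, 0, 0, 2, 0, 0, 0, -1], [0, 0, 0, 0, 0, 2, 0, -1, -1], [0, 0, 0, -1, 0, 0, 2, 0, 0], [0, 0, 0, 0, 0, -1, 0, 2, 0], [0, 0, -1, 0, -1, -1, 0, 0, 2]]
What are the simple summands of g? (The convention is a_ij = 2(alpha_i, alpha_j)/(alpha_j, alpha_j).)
B_4 (so(9)) ⊕ D_5 (so(10))

The diagram associated to this matrix has two connected components: the simple roots {alpha_1, alpha_2, alpha_4, alpha_7} form a chain of 4 nodes with a double edge at one end; the terminal node there is the unique short simple root (B_4), and {alpha_3, alpha_5, alpha_6, alpha_8, alpha_9} form a chain of 3 nodes with a fork of two nodes at one end (D_5). A semisimple Lie algebra decomposes uniquely as the direct sum of simple ideals, one per connected component of its Dynkin diagram, so g ≅ B_4 ⊕ D_5 (dimension 36 + 45 = 81).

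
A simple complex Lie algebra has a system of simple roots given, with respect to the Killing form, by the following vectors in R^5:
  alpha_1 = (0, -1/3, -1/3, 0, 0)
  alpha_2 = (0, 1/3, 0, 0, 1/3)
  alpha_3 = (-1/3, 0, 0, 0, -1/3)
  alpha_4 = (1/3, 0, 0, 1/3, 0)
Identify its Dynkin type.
Compute the Cartan integers a_ij = 2(alpha_i, alpha_j)/(alpha_j, alpha_j); the resulting 4x4 Cartan matrix is
[[2, -1, 0, 0], [-1, 2, -1, 0], [0, -1, 2, -1], [0, 0, -1, 2]].
All simple roots have the same length, so the diagram is simply laced. The associated Dynkin diagram is a chain of 4 nodes with single edges (A_4), so the type is A_4 (the algebra sl(5)).

A4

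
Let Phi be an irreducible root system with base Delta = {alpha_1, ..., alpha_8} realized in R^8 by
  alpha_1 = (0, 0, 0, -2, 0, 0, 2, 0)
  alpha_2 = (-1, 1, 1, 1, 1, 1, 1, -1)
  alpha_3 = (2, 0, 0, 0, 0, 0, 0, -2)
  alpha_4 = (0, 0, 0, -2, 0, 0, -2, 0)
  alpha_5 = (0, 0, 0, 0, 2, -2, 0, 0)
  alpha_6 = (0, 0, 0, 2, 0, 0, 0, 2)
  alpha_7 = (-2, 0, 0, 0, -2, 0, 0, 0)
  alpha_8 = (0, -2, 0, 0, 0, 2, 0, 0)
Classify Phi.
Compute the Cartan integers a_ij = 2(alpha_i, alpha_j)/(alpha_j, alpha_j); the resulting 8x8 Cartan matrix is
[[2, 0, 0, 0, 0, -1, 0, 0], [0, 2, 0, -1, 0, 0, 0, 0], [0, 0, 2, 0, 0, -1, -1, 0], [0, -1, 0, 2, 0, -1, 0, 0], [0, 0, 0, 0, 2, 0, -1, -1], [-1, 0, -1, -1, 0, 2, 0, 0], [0, 0, -1, 0, -1, 0, 2, 0], [0, 0, 0, 0, -1, 0, 0, 2]].
All simple roots have the same length, so the diagram is simply laced. The associated Dynkin diagram is a chain of 7 nodes with one extra node attached to the third node from one end (E_8), so the type is E_8.

E_8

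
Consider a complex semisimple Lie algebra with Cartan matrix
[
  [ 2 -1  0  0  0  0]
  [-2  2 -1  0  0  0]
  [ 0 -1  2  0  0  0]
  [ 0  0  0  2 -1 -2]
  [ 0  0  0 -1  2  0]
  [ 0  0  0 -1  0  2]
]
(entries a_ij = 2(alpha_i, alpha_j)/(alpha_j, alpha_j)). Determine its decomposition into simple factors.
B_3 (so(7)) ⊕ B_3 (so(7))

The diagram associated to this matrix has two connected components: the simple roots {alpha_4, alpha_5, alpha_6} form a chain of 3 nodes with a double edge at one end; the terminal node there is the unique short simple root (B_3), and {alpha_1, alpha_2, alpha_3} form a chain of 3 nodes with a double edge at one end; the terminal node there is the unique short simple root (B_3). A semisimple Lie algebra decomposes uniquely as the direct sum of simple ideals, one per connected component of its Dynkin diagram, so g ≅ B_3 ⊕ B_3 (dimension 21 + 21 = 42).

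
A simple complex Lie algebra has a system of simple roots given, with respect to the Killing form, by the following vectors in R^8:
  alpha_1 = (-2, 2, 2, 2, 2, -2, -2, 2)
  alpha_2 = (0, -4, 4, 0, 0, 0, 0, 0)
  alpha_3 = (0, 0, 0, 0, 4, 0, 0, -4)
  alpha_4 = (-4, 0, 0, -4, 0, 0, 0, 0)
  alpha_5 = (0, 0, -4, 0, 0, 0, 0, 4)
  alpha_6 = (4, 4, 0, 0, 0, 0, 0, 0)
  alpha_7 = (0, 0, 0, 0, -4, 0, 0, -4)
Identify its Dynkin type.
Compute the Cartan integers a_ij = 2(alpha_i, alpha_j)/(alpha_j, alpha_j); the resulting 7x7 Cartan matrix is
[[2, 0, 0, 0, 0, 0, -1], [0, 2, 0, 0, -1, -1, 0], [0, 0, 2, 0, -1, 0, 0], [0, 0, 0, 2, 0, -1, 0], [0, -1, -1, 0, 2, 0, -1], [0, -1, 0, -1, 0, 2, 0], [-1, 0, 0, 0, -1, 0, 2]].
All simple roots have the same length, so the diagram is simply laced. The associated Dynkin diagram is a chain of 6 nodes with one extra node attached to the third node from one end (E_7), so the type is E_7.

type E_7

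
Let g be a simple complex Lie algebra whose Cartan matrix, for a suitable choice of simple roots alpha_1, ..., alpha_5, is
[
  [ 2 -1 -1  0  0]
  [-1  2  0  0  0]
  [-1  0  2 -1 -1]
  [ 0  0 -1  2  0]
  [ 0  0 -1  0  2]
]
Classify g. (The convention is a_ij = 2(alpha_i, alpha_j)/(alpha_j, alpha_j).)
type D_5

The matrix has rank 5 with 2's on the diagonal. Reading the off-diagonal entries as Dynkin edges (a single edge where a_ij = a_ji = -1; a double or triple edge where a_ij * a_ji = 2 or 3), the diagram is a chain of 3 nodes with a fork of two nodes at one end (D_5). One simple-root ordering that puts it in standard form is (alpha_2, alpha_1, alpha_3, alpha_4, alpha_5). So the algebra is type D_5, i.e. so(10).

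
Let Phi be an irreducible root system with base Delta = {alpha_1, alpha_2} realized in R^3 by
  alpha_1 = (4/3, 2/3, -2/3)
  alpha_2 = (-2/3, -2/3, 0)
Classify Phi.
Compute the Cartan integers a_ij = 2(alpha_i, alpha_j)/(alpha_j, alpha_j); the resulting 2x2 Cartan matrix is
[[2, -3], [-1, 2]].
The roots have two lengths (squared-length ratio 3:1); the short ones are alpha_{2}. The associated Dynkin diagram is two nodes joined by a triple edge (G_2), so the type is G_2.

G2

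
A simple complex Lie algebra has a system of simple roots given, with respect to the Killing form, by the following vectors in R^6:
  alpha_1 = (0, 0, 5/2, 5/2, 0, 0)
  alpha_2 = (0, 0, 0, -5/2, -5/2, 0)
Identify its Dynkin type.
type A_2

Compute the Cartan integers a_ij = 2(alpha_i, alpha_j)/(alpha_j, alpha_j); the resulting 2x2 Cartan matrix is
[[2, -1], [-1, 2]].
All simple roots have the same length, so the diagram is simply laced. The associated Dynkin diagram is a chain of 2 nodes with single edges (A_2), so the type is A_2 (the algebra sl(3)).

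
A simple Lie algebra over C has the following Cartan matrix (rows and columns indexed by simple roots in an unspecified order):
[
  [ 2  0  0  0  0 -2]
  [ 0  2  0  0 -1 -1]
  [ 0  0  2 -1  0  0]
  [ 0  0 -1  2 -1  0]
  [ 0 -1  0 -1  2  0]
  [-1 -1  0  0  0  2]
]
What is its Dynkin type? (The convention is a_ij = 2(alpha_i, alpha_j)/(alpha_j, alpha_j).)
The matrix has rank 6 with 2's on the diagonal. Reading the off-diagonal entries as Dynkin edges (a single edge where a_ij = a_ji = -1; a double or triple edge where a_ij * a_ji = 2 or 3), the diagram is a chain of 6 nodes with a double edge at one end; the terminal node there is the unique long simple root (C_6). One simple-root ordering that puts it in standard form is (alpha_3, alpha_4, alpha_5, alpha_2, alpha_6, alpha_1). So the algebra is type C_6, i.e. sp(12).

C6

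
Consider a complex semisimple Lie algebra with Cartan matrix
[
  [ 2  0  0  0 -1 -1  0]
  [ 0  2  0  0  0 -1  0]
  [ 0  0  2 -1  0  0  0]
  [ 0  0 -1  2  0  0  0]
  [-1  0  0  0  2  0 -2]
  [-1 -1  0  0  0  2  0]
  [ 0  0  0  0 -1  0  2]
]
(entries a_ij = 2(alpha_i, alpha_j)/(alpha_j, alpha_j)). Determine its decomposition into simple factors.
A_2 ⊕ B_5

The diagram associated to this matrix has two connected components: the simple roots {alpha_3, alpha_4} form a chain of 2 nodes with single edges (A_2), and {alpha_1, alpha_2, alpha_5, alpha_6, alpha_7} form a chain of 5 nodes with a double edge at one end; the terminal node there is the unique short simple root (B_5). A semisimple Lie algebra decomposes uniquely as the direct sum of simple ideals, one per connected component of its Dynkin diagram, so g ≅ A_2 ⊕ B_5 (dimension 8 + 55 = 63).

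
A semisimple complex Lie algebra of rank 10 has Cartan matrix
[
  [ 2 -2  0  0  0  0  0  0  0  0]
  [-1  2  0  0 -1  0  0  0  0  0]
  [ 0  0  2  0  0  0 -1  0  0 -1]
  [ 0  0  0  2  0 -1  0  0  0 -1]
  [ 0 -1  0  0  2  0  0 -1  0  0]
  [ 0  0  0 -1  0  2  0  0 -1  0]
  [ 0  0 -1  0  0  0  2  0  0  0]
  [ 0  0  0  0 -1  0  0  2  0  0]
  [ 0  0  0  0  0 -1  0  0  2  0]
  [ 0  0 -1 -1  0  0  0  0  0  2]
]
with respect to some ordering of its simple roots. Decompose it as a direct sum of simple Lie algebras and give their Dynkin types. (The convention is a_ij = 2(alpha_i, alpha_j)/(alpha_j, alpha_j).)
type A_6 ⊕ type C_4

The diagram associated to this matrix has two connected components: the simple roots {alpha_3, alpha_4, alpha_6, alpha_7, alpha_9, alpha_10} form a chain of 6 nodes with single edges (A_6), and {alpha_1, alpha_2, alpha_5, alpha_8} form a chain of 4 nodes with a double edge at one end; the terminal node there is the unique long simple root (C_4). A semisimple Lie algebra decomposes uniquely as the direct sum of simple ideals, one per connected component of its Dynkin diagram, so g ≅ A_6 ⊕ C_4 (dimension 48 + 36 = 84).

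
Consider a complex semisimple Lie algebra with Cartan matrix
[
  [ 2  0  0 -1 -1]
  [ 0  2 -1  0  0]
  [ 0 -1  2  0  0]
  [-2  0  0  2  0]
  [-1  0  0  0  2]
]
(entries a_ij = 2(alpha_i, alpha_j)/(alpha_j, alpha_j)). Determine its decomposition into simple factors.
A2 + C3

The diagram associated to this matrix has two connected components: the simple roots {alpha_2, alpha_3} form a chain of 2 nodes with single edges (A_2), and {alpha_1, alpha_4, alpha_5} form a chain of 3 nodes with a double edge at one end; the terminal node there is the unique long simple root (C_3). A semisimple Lie algebra decomposes uniquely as the direct sum of simple ideals, one per connected component of its Dynkin diagram, so g ≅ A_2 ⊕ C_3 (dimension 8 + 21 = 29).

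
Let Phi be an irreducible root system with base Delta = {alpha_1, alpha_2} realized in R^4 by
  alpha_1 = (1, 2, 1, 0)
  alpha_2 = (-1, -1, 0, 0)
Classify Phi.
G2

Compute the Cartan integers a_ij = 2(alpha_i, alpha_j)/(alpha_j, alpha_j); the resulting 2x2 Cartan matrix is
[[2, -3], [-1, 2]].
The roots have two lengths (squared-length ratio 3:1); the short ones are alpha_{2}. The associated Dynkin diagram is two nodes joined by a triple edge (G_2), so the type is G_2.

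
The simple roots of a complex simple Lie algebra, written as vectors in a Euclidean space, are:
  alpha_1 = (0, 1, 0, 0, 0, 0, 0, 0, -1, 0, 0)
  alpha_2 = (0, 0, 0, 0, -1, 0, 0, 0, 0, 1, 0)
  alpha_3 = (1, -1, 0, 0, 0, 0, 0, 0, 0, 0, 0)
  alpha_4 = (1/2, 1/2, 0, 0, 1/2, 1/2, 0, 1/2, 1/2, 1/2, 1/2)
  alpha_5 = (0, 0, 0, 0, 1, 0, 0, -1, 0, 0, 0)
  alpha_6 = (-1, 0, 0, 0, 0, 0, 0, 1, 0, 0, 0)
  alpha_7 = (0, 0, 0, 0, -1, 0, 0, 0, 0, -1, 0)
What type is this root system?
Compute the Cartan integers a_ij = 2(alpha_i, alpha_j)/(alpha_j, alpha_j); the resulting 7x7 Cartan matrix is
[[2, 0, -1, 0, 0, 0, 0], [0, 2, 0, 0, -1, 0, 0], [-1, 0, 2, 0, 0, -1, 0], [0, 0, 0, 2, 0, 0, -1], [0, -1, 0, 0, 2, -1, -1], [0, 0, -1, 0, -1, 2, 0], [0, 0, 0, -1, -1, 0, 2]].
All simple roots have the same length, so the diagram is simply laced. The associated Dynkin diagram is a chain of 6 nodes with one extra node attached to the third node from one end (E_7), so the type is E_7.

E7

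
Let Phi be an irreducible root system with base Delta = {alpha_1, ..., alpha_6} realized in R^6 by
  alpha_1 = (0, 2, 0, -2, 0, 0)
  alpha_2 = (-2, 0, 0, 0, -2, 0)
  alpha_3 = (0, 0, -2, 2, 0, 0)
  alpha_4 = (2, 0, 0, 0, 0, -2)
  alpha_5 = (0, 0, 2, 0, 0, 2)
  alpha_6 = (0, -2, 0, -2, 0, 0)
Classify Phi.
D6

Compute the Cartan integers a_ij = 2(alpha_i, alpha_j)/(alpha_j, alpha_j); the resulting 6x6 Cartan matrix is
[[2, 0, -1, 0, 0, 0], [0, 2, 0, -1, 0, 0], [-1, 0, 2, 0, -1, -1], [0, -1, 0, 2, -1, 0], [0, 0, -1, -1, 2, 0], [0, 0, -1, 0, 0, 2]].
All simple roots have the same length, so the diagram is simply laced. The associated Dynkin diagram is a chain of 4 nodes with a fork of two nodes at one end (D_6), so the type is D_6 (the algebra so(12)).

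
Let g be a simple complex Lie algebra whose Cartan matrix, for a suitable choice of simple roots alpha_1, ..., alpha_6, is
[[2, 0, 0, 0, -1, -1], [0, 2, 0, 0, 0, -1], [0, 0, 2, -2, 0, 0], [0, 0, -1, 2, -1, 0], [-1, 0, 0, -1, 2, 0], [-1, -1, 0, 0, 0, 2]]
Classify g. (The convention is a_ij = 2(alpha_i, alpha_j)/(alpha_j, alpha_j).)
The matrix has rank 6 with 2's on the diagonal. Reading the off-diagonal entries as Dynkin edges (a single edge where a_ij = a_ji = -1; a double or triple edge where a_ij * a_ji = 2 or 3), the diagram is a chain of 6 nodes with a double edge at one end; the terminal node there is the unique long simple root (C_6). One simple-root ordering that puts it in standard form is (alpha_2, alpha_6, alpha_1, alpha_5, alpha_4, alpha_3). So the algebra is type C_6, i.e. sp(12).

C_6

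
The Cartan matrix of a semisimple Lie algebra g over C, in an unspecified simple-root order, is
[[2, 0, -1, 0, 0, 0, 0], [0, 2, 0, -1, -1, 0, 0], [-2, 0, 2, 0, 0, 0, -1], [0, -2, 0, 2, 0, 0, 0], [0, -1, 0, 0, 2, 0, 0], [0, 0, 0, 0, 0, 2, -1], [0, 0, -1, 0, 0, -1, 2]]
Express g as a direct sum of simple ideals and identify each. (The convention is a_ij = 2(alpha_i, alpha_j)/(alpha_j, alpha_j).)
B_4 + C_3

The diagram associated to this matrix has two connected components: the simple roots {alpha_1, alpha_3, alpha_6, alpha_7} form a chain of 4 nodes with a double edge at one end; the terminal node there is the unique short simple root (B_4), and {alpha_2, alpha_4, alpha_5} form a chain of 3 nodes with a double edge at one end; the terminal node there is the unique long simple root (C_3). A semisimple Lie algebra decomposes uniquely as the direct sum of simple ideals, one per connected component of its Dynkin diagram, so g ≅ B_4 ⊕ C_3 (dimension 36 + 21 = 57).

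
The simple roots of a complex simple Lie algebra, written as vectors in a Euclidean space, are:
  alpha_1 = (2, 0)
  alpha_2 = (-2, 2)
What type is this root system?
B2

Compute the Cartan integers a_ij = 2(alpha_i, alpha_j)/(alpha_j, alpha_j); the resulting 2x2 Cartan matrix is
[[2, -1], [-2, 2]].
The roots have two lengths (squared-length ratio 2:1); the short ones are alpha_{1}. The associated Dynkin diagram is a chain of 2 nodes with a double edge at one end; the terminal node there is the unique short simple root (B_2), so the type is B_2 (the algebra so(5)).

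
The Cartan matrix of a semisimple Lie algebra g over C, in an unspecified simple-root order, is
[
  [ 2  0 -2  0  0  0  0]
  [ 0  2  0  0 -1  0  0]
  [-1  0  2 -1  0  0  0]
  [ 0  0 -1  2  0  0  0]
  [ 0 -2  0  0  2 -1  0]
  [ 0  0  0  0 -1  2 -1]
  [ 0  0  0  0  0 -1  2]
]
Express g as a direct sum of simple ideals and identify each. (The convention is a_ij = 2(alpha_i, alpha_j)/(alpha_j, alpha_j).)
B_4 + C_3

The diagram associated to this matrix has two connected components: the simple roots {alpha_2, alpha_5, alpha_6, alpha_7} form a chain of 4 nodes with a double edge at one end; the terminal node there is the unique short simple root (B_4), and {alpha_1, alpha_3, alpha_4} form a chain of 3 nodes with a double edge at one end; the terminal node there is the unique long simple root (C_3). A semisimple Lie algebra decomposes uniquely as the direct sum of simple ideals, one per connected component of its Dynkin diagram, so g ≅ B_4 ⊕ C_3 (dimension 36 + 21 = 57).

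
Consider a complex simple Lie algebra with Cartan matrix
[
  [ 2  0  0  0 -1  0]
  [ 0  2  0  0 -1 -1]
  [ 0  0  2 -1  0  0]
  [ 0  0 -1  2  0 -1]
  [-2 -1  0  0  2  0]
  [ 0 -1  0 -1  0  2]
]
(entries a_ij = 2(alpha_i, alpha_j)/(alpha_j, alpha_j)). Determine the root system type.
The matrix has rank 6 with 2's on the diagonal. Reading the off-diagonal entries as Dynkin edges (a single edge where a_ij = a_ji = -1; a double or triple edge where a_ij * a_ji = 2 or 3), the diagram is a chain of 6 nodes with a double edge at one end; the terminal node there is the unique short simple root (B_6). One simple-root ordering that puts it in standard form is (alpha_3, alpha_4, alpha_6, alpha_2, alpha_5, alpha_1). So the algebra is type B_6, i.e. so(13).

B_6 (so(13))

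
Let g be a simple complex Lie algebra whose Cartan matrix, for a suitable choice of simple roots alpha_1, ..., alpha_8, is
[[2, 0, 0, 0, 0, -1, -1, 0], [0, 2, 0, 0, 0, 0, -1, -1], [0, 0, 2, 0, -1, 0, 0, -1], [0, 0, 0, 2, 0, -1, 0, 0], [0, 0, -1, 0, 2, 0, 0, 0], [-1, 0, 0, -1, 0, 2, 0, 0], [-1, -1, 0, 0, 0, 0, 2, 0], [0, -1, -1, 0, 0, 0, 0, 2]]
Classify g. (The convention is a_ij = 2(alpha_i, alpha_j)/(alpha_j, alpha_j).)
A_8

The matrix has rank 8 with 2's on the diagonal. Reading the off-diagonal entries as Dynkin edges (a single edge where a_ij = a_ji = -1; a double or triple edge where a_ij * a_ji = 2 or 3), the diagram is a chain of 8 nodes with single edges (A_8). One simple-root ordering that puts it in standard form is (alpha_5, alpha_3, alpha_8, alpha_2, alpha_7, alpha_1, alpha_6, alpha_4). So the algebra is type A_8, i.e. sl(9).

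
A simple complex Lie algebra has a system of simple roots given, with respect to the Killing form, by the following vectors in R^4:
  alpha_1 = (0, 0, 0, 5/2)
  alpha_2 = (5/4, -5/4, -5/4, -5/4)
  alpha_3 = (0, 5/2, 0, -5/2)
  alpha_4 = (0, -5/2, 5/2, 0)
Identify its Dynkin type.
Compute the Cartan integers a_ij = 2(alpha_i, alpha_j)/(alpha_j, alpha_j); the resulting 4x4 Cartan matrix is
[[2, -1, -1, 0], [-1, 2, 0, 0], [-2, 0, 2, -1], [0, 0, -1, 2]].
The roots have two lengths (squared-length ratio 2:1); the short ones are alpha_{1,2}. The associated Dynkin diagram is a chain of 4 nodes with a double edge between the middle two (F_4), so the type is F_4.

F4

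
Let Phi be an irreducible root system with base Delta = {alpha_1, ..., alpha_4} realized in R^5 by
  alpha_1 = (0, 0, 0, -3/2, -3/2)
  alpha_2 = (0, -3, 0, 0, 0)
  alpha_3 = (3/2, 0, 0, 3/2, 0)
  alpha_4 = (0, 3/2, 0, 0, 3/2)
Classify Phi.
C4

Compute the Cartan integers a_ij = 2(alpha_i, alpha_j)/(alpha_j, alpha_j); the resulting 4x4 Cartan matrix is
[[2, 0, -1, -1], [0, 2, 0, -2], [-1, 0, 2, 0], [-1, -1, 0, 2]].
The roots have two lengths (squared-length ratio 2:1); the short ones are alpha_{1,3,4}. The associated Dynkin diagram is a chain of 4 nodes with a double edge at one end; the terminal node there is the unique long simple root (C_4), so the type is C_4 (the algebra sp(8)).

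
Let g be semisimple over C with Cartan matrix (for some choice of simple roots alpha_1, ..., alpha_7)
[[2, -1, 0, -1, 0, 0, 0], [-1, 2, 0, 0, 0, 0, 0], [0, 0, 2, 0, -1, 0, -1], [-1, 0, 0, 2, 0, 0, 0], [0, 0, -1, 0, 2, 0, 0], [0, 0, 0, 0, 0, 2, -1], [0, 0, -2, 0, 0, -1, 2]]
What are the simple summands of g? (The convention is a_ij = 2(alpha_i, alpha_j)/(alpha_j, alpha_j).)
type A_3 + type F_4

The diagram associated to this matrix has two connected components: the simple roots {alpha_1, alpha_2, alpha_4} form a chain of 3 nodes with single edges (A_3), and {alpha_3, alpha_5, alpha_6, alpha_7} form a chain of 4 nodes with a double edge between the middle two (F_4). A semisimple Lie algebra decomposes uniquely as the direct sum of simple ideals, one per connected component of its Dynkin diagram, so g ≅ A_3 ⊕ F_4 (dimension 15 + 52 = 67).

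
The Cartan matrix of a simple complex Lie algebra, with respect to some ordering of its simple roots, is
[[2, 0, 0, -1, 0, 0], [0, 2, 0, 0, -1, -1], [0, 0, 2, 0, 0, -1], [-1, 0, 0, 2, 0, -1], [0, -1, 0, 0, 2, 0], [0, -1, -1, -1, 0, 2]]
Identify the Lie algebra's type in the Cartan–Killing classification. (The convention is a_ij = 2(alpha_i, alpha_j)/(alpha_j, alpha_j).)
E_6

The matrix has rank 6 with 2's on the diagonal. Reading the off-diagonal entries as Dynkin edges (a single edge where a_ij = a_ji = -1; a double or triple edge where a_ij * a_ji = 2 or 3), the diagram is a chain of 5 nodes with one extra node attached to the third node from one end (E_6). One simple-root ordering that puts it in standard form is (alpha_5, alpha_3, alpha_2, alpha_6, alpha_4, alpha_1). So the algebra is type E_6.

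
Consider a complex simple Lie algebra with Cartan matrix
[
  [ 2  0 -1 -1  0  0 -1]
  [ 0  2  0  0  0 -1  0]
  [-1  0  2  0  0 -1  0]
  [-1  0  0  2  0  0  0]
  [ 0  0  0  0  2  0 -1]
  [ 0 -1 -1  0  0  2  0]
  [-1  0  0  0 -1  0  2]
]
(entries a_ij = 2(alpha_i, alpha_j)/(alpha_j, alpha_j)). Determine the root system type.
The matrix has rank 7 with 2's on the diagonal. Reading the off-diagonal entries as Dynkin edges (a single edge where a_ij = a_ji = -1; a double or triple edge where a_ij * a_ji = 2 or 3), the diagram is a chain of 6 nodes with one extra node attached to the third node from one end (E_7). One simple-root ordering that puts it in standard form is (alpha_5, alpha_4, alpha_7, alpha_1, alpha_3, alpha_6, alpha_2). So the algebra is type E_7.

type E_7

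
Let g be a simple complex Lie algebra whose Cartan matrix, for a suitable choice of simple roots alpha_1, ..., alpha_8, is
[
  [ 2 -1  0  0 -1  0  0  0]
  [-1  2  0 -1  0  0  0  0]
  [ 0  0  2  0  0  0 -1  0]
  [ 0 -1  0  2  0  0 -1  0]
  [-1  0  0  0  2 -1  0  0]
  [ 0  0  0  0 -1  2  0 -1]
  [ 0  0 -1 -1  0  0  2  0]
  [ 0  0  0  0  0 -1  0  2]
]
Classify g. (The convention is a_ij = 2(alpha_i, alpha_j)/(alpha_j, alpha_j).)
The matrix has rank 8 with 2's on the diagonal. Reading the off-diagonal entries as Dynkin edges (a single edge where a_ij = a_ji = -1; a double or triple edge where a_ij * a_ji = 2 or 3), the diagram is a chain of 8 nodes with single edges (A_8). One simple-root ordering that puts it in standard form is (alpha_8, alpha_6, alpha_5, alpha_1, alpha_2, alpha_4, alpha_7, alpha_3). So the algebra is type A_8, i.e. sl(9).

type A_8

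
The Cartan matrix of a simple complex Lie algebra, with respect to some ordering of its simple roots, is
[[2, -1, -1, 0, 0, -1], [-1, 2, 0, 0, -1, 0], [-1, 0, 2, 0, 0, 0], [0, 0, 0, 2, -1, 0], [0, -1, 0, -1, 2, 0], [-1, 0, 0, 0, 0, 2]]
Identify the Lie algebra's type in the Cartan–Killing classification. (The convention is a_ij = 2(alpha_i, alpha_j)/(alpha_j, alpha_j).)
The matrix has rank 6 with 2's on the diagonal. Reading the off-diagonal entries as Dynkin edges (a single edge where a_ij = a_ji = -1; a double or triple edge where a_ij * a_ji = 2 or 3), the diagram is a chain of 4 nodes with a fork of two nodes at one end (D_6). One simple-root ordering that puts it in standard form is (alpha_4, alpha_5, alpha_2, alpha_1, alpha_6, alpha_3). So the algebra is type D_6, i.e. so(12).

D6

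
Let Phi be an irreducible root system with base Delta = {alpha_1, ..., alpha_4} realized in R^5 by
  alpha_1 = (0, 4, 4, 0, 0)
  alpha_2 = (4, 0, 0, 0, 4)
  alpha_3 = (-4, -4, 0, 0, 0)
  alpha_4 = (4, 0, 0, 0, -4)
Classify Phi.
Compute the Cartan integers a_ij = 2(alpha_i, alpha_j)/(alpha_j, alpha_j); the resulting 4x4 Cartan matrix is
[[2, 0, -1, 0], [0, 2, -1, 0], [-1, -1, 2, -1], [0, 0, -1, 2]].
All simple roots have the same length, so the diagram is simply laced. The associated Dynkin diagram is a chain of 2 nodes with a fork of two nodes at one end (D_4), so the type is D_4 (the algebra so(8)).

D_4 (so(8))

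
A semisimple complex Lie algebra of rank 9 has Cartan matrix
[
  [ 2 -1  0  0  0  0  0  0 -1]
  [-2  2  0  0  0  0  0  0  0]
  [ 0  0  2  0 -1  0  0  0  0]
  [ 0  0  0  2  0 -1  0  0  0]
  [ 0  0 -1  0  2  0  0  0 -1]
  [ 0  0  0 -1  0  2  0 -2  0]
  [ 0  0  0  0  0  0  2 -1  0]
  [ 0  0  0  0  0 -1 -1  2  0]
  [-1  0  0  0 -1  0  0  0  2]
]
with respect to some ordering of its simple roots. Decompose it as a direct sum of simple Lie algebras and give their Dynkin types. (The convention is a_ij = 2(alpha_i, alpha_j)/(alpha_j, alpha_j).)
C_5 + F_4

The diagram associated to this matrix has two connected components: the simple roots {alpha_1, alpha_2, alpha_3, alpha_5, alpha_9} form a chain of 5 nodes with a double edge at one end; the terminal node there is the unique long simple root (C_5), and {alpha_4, alpha_6, alpha_7, alpha_8} form a chain of 4 nodes with a double edge between the middle two (F_4). A semisimple Lie algebra decomposes uniquely as the direct sum of simple ideals, one per connected component of its Dynkin diagram, so g ≅ C_5 ⊕ F_4 (dimension 55 + 52 = 107).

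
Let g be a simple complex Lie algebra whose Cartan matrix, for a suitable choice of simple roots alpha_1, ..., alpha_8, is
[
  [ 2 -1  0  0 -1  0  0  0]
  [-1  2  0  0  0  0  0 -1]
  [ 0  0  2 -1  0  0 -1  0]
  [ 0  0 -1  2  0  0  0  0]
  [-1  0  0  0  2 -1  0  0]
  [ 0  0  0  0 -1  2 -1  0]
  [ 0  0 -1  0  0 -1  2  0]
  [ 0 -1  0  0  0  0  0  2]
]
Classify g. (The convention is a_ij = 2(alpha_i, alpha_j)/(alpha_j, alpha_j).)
type A_8

The matrix has rank 8 with 2's on the diagonal. Reading the off-diagonal entries as Dynkin edges (a single edge where a_ij = a_ji = -1; a double or triple edge where a_ij * a_ji = 2 or 3), the diagram is a chain of 8 nodes with single edges (A_8). One simple-root ordering that puts it in standard form is (alpha_8, alpha_2, alpha_1, alpha_5, alpha_6, alpha_7, alpha_3, alpha_4). So the algebra is type A_8, i.e. sl(9).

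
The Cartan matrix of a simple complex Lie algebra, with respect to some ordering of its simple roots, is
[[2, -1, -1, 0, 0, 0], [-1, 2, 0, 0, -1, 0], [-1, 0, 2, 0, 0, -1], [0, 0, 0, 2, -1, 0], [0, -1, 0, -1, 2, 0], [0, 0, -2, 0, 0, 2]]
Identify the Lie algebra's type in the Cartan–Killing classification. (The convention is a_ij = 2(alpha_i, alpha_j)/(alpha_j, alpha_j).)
C_6

The matrix has rank 6 with 2's on the diagonal. Reading the off-diagonal entries as Dynkin edges (a single edge where a_ij = a_ji = -1; a double or triple edge where a_ij * a_ji = 2 or 3), the diagram is a chain of 6 nodes with a double edge at one end; the terminal node there is the unique long simple root (C_6). One simple-root ordering that puts it in standard form is (alpha_4, alpha_5, alpha_2, alpha_1, alpha_3, alpha_6). So the algebra is type C_6, i.e. sp(12).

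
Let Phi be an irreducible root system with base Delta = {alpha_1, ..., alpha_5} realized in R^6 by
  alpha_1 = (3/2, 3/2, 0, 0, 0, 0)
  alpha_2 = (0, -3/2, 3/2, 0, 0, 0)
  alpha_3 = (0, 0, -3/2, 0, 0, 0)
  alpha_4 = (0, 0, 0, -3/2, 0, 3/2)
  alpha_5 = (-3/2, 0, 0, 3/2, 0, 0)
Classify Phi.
B_5 (so(11))

Compute the Cartan integers a_ij = 2(alpha_i, alpha_j)/(alpha_j, alpha_j); the resulting 5x5 Cartan matrix is
[[2, -1, 0, 0, -1], [-1, 2, -2, 0, 0], [0, -1, 2, 0, 0], [0, 0, 0, 2, -1], [-1, 0, 0, -1, 2]].
The roots have two lengths (squared-length ratio 2:1); the short ones are alpha_{3}. The associated Dynkin diagram is a chain of 5 nodes with a double edge at one end; the terminal node there is the unique short simple root (B_5), so the type is B_5 (the algebra so(11)).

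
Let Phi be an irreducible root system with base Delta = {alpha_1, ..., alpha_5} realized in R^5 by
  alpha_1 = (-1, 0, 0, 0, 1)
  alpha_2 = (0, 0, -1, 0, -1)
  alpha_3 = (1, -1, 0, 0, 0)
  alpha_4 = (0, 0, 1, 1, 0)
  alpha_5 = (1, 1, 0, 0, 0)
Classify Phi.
Compute the Cartan integers a_ij = 2(alpha_i, alpha_j)/(alpha_j, alpha_j); the resulting 5x5 Cartan matrix is
[[2, -1, -1, 0, -1], [-1, 2, 0, -1, 0], [-1, 0, 2, 0, 0], [0, -1, 0, 2, 0], [-1, 0, 0, 0, 2]].
All simple roots have the same length, so the diagram is simply laced. The associated Dynkin diagram is a chain of 3 nodes with a fork of two nodes at one end (D_5), so the type is D_5 (the algebra so(10)).

D_5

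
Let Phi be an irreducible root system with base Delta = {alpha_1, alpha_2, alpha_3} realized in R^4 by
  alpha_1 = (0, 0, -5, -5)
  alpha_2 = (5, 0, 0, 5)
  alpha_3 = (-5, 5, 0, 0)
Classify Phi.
Compute the Cartan integers a_ij = 2(alpha_i, alpha_j)/(alpha_j, alpha_j); the resulting 3x3 Cartan matrix is
[[2, -1, 0], [-1, 2, -1], [0, -1, 2]].
All simple roots have the same length, so the diagram is simply laced. The associated Dynkin diagram is a chain of 3 nodes with single edges (A_3), so the type is A_3 (the algebra sl(4)).

A_3 (sl(4))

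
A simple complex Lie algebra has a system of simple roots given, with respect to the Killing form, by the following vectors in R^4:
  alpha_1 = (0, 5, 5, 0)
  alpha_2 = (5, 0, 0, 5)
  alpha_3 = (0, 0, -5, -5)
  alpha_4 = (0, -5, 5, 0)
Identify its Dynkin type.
type D_4

Compute the Cartan integers a_ij = 2(alpha_i, alpha_j)/(alpha_j, alpha_j); the resulting 4x4 Cartan matrix is
[[2, 0, -1, 0], [0, 2, -1, 0], [-1, -1, 2, -1], [0, 0, -1, 2]].
All simple roots have the same length, so the diagram is simply laced. The associated Dynkin diagram is a chain of 2 nodes with a fork of two nodes at one end (D_4), so the type is D_4 (the algebra so(8)).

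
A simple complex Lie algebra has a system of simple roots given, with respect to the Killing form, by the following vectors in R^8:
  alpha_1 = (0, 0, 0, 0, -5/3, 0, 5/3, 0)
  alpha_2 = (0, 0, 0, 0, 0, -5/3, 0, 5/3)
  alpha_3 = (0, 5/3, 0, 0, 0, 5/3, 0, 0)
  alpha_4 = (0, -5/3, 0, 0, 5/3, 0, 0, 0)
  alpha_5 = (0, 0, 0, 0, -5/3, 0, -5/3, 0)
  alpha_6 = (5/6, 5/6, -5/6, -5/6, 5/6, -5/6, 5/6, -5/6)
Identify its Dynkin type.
Compute the Cartan integers a_ij = 2(alpha_i, alpha_j)/(alpha_j, alpha_j); the resulting 6x6 Cartan matrix is
[[2, 0, 0, -1, 0, 0], [0, 2, -1, 0, 0, 0], [0, -1, 2, -1, 0, 0], [-1, 0, -1, 2, -1, 0], [0, 0, 0, -1, 2, -1], [0, 0, 0, 0, -1, 2]].
All simple roots have the same length, so the diagram is simply laced. The associated Dynkin diagram is a chain of 5 nodes with one extra node attached to the third node from one end (E_6), so the type is E_6.

E6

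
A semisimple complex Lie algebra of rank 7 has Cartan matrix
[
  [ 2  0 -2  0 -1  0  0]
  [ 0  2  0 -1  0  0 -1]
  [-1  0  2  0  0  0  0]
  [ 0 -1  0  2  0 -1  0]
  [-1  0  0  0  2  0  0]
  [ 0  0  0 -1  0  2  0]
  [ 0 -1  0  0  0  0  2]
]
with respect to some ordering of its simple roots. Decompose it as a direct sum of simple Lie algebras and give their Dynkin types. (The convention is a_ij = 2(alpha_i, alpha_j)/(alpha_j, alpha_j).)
The diagram associated to this matrix has two connected components: the simple roots {alpha_2, alpha_4, alpha_6, alpha_7} form a chain of 4 nodes with single edges (A_4), and {alpha_1, alpha_3, alpha_5} form a chain of 3 nodes with a double edge at one end; the terminal node there is the unique short simple root (B_3). A semisimple Lie algebra decomposes uniquely as the direct sum of simple ideals, one per connected component of its Dynkin diagram, so g ≅ A_4 ⊕ B_3 (dimension 24 + 21 = 45).

A_4 (sl(5)) ⊕ B_3 (so(7))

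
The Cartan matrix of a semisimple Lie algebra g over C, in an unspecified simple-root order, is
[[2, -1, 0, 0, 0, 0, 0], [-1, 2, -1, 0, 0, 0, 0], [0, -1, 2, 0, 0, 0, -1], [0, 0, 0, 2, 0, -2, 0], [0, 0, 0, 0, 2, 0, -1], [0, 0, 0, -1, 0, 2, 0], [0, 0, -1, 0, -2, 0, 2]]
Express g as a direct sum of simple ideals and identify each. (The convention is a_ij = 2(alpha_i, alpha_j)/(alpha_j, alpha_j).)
B_2 + B_5

The diagram associated to this matrix has two connected components: the simple roots {alpha_4, alpha_6} form a chain of 2 nodes with a double edge at one end; the terminal node there is the unique short simple root (B_2), and {alpha_1, alpha_2, alpha_3, alpha_5, alpha_7} form a chain of 5 nodes with a double edge at one end; the terminal node there is the unique short simple root (B_5). A semisimple Lie algebra decomposes uniquely as the direct sum of simple ideals, one per connected component of its Dynkin diagram, so g ≅ B_2 ⊕ B_5 (dimension 10 + 55 = 65).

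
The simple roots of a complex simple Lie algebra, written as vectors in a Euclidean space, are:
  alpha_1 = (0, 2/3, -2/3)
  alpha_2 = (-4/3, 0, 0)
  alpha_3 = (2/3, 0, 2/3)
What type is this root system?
Compute the Cartan integers a_ij = 2(alpha_i, alpha_j)/(alpha_j, alpha_j); the resulting 3x3 Cartan matrix is
[[2, 0, -1], [0, 2, -2], [-1, -1, 2]].
The roots have two lengths (squared-length ratio 2:1); the short ones are alpha_{1,3}. The associated Dynkin diagram is a chain of 3 nodes with a double edge at one end; the terminal node there is the unique long simple root (C_3), so the type is C_3 (the algebra sp(6)).

C_3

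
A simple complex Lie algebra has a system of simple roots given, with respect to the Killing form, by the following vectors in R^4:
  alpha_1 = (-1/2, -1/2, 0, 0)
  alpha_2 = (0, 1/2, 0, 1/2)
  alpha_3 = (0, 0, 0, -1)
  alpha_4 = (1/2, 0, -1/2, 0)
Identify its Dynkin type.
C4

Compute the Cartan integers a_ij = 2(alpha_i, alpha_j)/(alpha_j, alpha_j); the resulting 4x4 Cartan matrix is
[[2, -1, 0, -1], [-1, 2, -1, 0], [0, -2, 2, 0], [-1, 0, 0, 2]].
The roots have two lengths (squared-length ratio 2:1); the short ones are alpha_{1,2,4}. The associated Dynkin diagram is a chain of 4 nodes with a double edge at one end; the terminal node there is the unique long simple root (C_4), so the type is C_4 (the algebra sp(8)).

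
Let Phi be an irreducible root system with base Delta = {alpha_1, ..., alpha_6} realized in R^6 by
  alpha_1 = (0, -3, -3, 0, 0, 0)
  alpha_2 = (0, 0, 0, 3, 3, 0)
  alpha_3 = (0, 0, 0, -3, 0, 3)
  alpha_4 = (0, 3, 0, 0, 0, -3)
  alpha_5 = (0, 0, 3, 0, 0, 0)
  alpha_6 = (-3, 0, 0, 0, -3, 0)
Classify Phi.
B6

Compute the Cartan integers a_ij = 2(alpha_i, alpha_j)/(alpha_j, alpha_j); the resulting 6x6 Cartan matrix is
[[2, 0, 0, -1, -2, 0], [0, 2, -1, 0, 0, -1], [0, -1, 2, -1, 0, 0], [-1, 0, -1, 2, 0, 0], [-1, 0, 0, 0, 2, 0], [0, -1, 0, 0, 0, 2]].
The roots have two lengths (squared-length ratio 2:1); the short ones are alpha_{5}. The associated Dynkin diagram is a chain of 6 nodes with a double edge at one end; the terminal node there is the unique short simple root (B_6), so the type is B_6 (the algebra so(13)).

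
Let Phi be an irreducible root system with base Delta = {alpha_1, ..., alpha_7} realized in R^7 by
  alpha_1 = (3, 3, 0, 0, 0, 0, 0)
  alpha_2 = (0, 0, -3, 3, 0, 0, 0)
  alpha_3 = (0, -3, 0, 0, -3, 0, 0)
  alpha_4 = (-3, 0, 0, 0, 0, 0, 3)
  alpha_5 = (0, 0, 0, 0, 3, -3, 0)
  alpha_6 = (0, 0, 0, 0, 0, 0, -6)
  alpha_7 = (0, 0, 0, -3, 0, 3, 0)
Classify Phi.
C7

Compute the Cartan integers a_ij = 2(alpha_i, alpha_j)/(alpha_j, alpha_j); the resulting 7x7 Cartan matrix is
[[2, 0, -1, -1, 0, 0, 0], [0, 2, 0, 0, 0, 0, -1], [-1, 0, 2, 0, -1, 0, 0], [-1, 0, 0, 2, 0, -1, 0], [0, 0, -1, 0, 2, 0, -1], [0, 0, 0, -2, 0, 2, 0], [0, -1, 0, 0, -1, 0, 2]].
The roots have two lengths (squared-length ratio 2:1); the short ones are alpha_{1,2,3,4,5,7}. The associated Dynkin diagram is a chain of 7 nodes with a double edge at one end; the terminal node there is the unique long simple root (C_7), so the type is C_7 (the algebra sp(14)).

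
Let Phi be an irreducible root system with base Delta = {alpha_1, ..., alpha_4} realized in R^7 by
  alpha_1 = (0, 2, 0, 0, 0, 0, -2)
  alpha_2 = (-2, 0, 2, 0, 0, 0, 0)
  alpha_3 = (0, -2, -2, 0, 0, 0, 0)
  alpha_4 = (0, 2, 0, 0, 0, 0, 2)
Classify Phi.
Compute the Cartan integers a_ij = 2(alpha_i, alpha_j)/(alpha_j, alpha_j); the resulting 4x4 Cartan matrix is
[[2, 0, -1, 0], [0, 2, -1, 0], [-1, -1, 2, -1], [0, 0, -1, 2]].
All simple roots have the same length, so the diagram is simply laced. The associated Dynkin diagram is a chain of 2 nodes with a fork of two nodes at one end (D_4), so the type is D_4 (the algebra so(8)).

D_4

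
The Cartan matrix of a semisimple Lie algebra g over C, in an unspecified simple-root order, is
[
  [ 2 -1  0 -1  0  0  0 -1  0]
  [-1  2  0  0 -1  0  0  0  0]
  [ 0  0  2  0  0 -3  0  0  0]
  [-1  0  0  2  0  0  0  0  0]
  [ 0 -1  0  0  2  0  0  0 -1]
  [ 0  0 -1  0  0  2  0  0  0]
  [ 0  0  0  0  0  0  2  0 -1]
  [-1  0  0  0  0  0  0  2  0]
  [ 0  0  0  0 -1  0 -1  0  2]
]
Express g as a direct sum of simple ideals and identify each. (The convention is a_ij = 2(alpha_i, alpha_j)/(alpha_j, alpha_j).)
type D_7 ⊕ type G_2

The diagram associated to this matrix has two connected components: the simple roots {alpha_1, alpha_2, alpha_4, alpha_5, alpha_7, alpha_8, alpha_9} form a chain of 5 nodes with a fork of two nodes at one end (D_7), and {alpha_3, alpha_6} form two nodes joined by a triple edge (G_2). A semisimple Lie algebra decomposes uniquely as the direct sum of simple ideals, one per connected component of its Dynkin diagram, so g ≅ D_7 ⊕ G_2 (dimension 91 + 14 = 105).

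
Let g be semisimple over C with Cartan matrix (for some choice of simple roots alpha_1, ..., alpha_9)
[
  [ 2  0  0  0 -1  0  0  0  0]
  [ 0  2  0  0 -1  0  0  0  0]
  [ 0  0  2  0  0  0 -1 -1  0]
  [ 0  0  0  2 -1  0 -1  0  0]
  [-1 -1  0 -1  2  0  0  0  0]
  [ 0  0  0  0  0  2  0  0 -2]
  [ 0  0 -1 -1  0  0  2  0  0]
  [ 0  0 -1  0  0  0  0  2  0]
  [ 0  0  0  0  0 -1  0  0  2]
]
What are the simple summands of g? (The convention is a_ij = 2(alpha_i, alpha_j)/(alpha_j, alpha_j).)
B_2 + D_7

The diagram associated to this matrix has two connected components: the simple roots {alpha_6, alpha_9} form a chain of 2 nodes with a double edge at one end; the terminal node there is the unique short simple root (B_2), and {alpha_1, alpha_2, alpha_3, alpha_4, alpha_5, alpha_7, alpha_8} form a chain of 5 nodes with a fork of two nodes at one end (D_7). A semisimple Lie algebra decomposes uniquely as the direct sum of simple ideals, one per connected component of its Dynkin diagram, so g ≅ B_2 ⊕ D_7 (dimension 10 + 91 = 101).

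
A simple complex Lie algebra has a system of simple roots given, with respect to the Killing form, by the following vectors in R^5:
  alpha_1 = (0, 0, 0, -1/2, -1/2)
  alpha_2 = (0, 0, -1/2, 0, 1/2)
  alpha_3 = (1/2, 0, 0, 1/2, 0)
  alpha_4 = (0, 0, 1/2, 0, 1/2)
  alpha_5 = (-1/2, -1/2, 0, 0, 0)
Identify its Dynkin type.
Compute the Cartan integers a_ij = 2(alpha_i, alpha_j)/(alpha_j, alpha_j); the resulting 5x5 Cartan matrix is
[[2, -1, -1, -1, 0], [-1, 2, 0, 0, 0], [-1, 0, 2, 0, -1], [-1, 0, 0, 2, 0], [0, 0, -1, 0, 2]].
All simple roots have the same length, so the diagram is simply laced. The associated Dynkin diagram is a chain of 3 nodes with a fork of two nodes at one end (D_5), so the type is D_5 (the algebra so(10)).

type D_5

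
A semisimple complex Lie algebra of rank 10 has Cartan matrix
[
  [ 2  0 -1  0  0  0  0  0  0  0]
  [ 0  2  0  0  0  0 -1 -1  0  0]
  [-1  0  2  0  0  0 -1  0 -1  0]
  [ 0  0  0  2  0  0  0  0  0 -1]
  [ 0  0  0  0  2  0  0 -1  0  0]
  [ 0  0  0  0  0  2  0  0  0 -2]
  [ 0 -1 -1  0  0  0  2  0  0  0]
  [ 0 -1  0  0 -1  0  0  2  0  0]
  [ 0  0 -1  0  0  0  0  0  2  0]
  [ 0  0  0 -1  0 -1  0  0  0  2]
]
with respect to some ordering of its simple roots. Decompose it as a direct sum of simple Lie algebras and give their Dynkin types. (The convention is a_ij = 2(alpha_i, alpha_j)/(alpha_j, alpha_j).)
type C_3 ⊕ type D_7

The diagram associated to this matrix has two connected components: the simple roots {alpha_4, alpha_6, alpha_10} form a chain of 3 nodes with a double edge at one end; the terminal node there is the unique long simple root (C_3), and {alpha_1, alpha_2, alpha_3, alpha_5, alpha_7, alpha_8, alpha_9} form a chain of 5 nodes with a fork of two nodes at one end (D_7). A semisimple Lie algebra decomposes uniquely as the direct sum of simple ideals, one per connected component of its Dynkin diagram, so g ≅ C_3 ⊕ D_7 (dimension 21 + 91 = 112).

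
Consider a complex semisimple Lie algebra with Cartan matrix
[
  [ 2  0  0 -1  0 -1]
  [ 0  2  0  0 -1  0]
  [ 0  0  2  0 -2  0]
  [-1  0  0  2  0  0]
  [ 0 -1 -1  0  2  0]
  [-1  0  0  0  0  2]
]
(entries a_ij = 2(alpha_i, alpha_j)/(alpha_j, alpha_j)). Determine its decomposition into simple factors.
A3 ⊕ C3

The diagram associated to this matrix has two connected components: the simple roots {alpha_1, alpha_4, alpha_6} form a chain of 3 nodes with single edges (A_3), and {alpha_2, alpha_3, alpha_5} form a chain of 3 nodes with a double edge at one end; the terminal node there is the unique long simple root (C_3). A semisimple Lie algebra decomposes uniquely as the direct sum of simple ideals, one per connected component of its Dynkin diagram, so g ≅ A_3 ⊕ C_3 (dimension 15 + 21 = 36).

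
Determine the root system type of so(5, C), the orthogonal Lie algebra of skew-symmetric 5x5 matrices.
B_2

This is so(5) with 5 odd, which has dimension 5(5-1)/2 = 10 and rank (5-1)/2 = 2. In the classification of classical Lie algebras, the orthogonal algebra so(2n+1) in an odd number of variables has type B_n; here n = 2, so the Dynkin diagram is a chain of 2 nodes with a double edge at one end; the terminal node there is the unique short simple root (B_2). Hence the type is B_2.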